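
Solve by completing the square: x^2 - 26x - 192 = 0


Start: x^2 - 26x - 192 = 0
Move constant: x^2 - 26x = 192
Half of -26 is -13, squared is 169
Add 169 to both sides: x^2 - 26x + 169 = 361
(x - 13)^2 = 361
x - 13 = ±19
x = 13 + 19 = 32 or x = 13 - 19 = -6

x = -6, x = 32


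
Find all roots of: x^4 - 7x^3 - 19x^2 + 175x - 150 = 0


Let p(x) = x^4 - 7x^3 - 19x^2 + 175x - 150. By the rational root theorem (leading coefficient 1), any rational root is an integer divisor of 150: try ±1, ±2, ... in turn.
Test x = 1: value = 0 ✓, so (x - 1) is a factor.
Synthetic division by (x - 1): bring down 1; 1(1) - 7 = -6; (-6)(1) - 19 = -25; (-25)(1) + 175 = 150; 150(1) - 150 = 0 → quotient x^3 - 6x^2 - 25x + 150, remainder 0.
Continue with the quotient x^3 - 6x^2 - 25x + 150 (candidates must divide 150; re-test x = 1 first in case it repeats).
Test x = 1: value = 120 ≠ 0.
Test x = -1: value = 168 ≠ 0.
Test x = 2: value = 84 ≠ 0.
Test x = -2: value = 168 ≠ 0.
Test x = 3: value = 48 ≠ 0.
Test x = -3: value = 144 ≠ 0.
Test x = 5: value = 0 ✓, so (x - 5) is a factor.
Synthetic division by (x - 5): bring down 1; 1(5) - 6 = -1; (-1)(5) - 25 = -30; (-30)(5) + 150 = 0 → quotient x^2 - x - 30, remainder 0.
Solve the quadratic x^2 - x - 30 = 0: discriminant = (-1)^2 - 4(1)(-30) = 1 + 120 = 121.
sqrt(121) = 11, so x = (1 ± 11)/2: x = 6 or x = -5.
Collecting all roots found:

x = -5, x = 1, x = 5, x = 6


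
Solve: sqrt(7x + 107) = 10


Square both sides: 7x + 107 = 10^2 = 100
7x = 100 - 107 = -7
x = -1
Check: sqrt(7*(-1) + 107) = sqrt(100) = 10 ✓

x = -1


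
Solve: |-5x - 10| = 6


An absolute value equation |expr| = 6 gives two cases:
Case 1: -5x - 10 = 6
  -5x = 16, so x = -16/5
Case 2: -5x - 10 = -6
  -5x = 4, so x = -4/5

x = -16/5, x = -4/5


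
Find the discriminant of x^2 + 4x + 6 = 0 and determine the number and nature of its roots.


For ax^2 + bx + c = 0, discriminant D = b^2 - 4ac
Here a = 1, b = 4, c = 6
D = (4)^2 - 4(1)(6) = 16 - 24 = -8

D = -8 < 0
The equation has no real roots (2 complex conjugate roots).

Discriminant = -8, no real roots (2 complex conjugate roots)


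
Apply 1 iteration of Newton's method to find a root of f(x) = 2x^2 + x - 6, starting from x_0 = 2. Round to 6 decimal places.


Newton's method: x_(n+1) = x_n - f(x_n)/f'(x_n)
f(x) = 2x^2 + x - 6
f'(x) = 4x + 1

Iteration 1:
  f(2.000000) = 4.000000
  f'(2.000000) = 9.000000
  x_1 = 2.000000 - (4.000000)/(9.000000) = 1.555556

x_1 = 1.555556


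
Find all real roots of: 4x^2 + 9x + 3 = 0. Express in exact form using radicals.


Using the quadratic formula: x = (-b ± sqrt(b^2 - 4ac)) / (2a)
Here a = 4, b = 9, c = 3
Discriminant = b^2 - 4ac = 9^2 - 4(4)(3) = 81 - 48 = 33
Since discriminant = 33 > 0, there are two real roots.
x = (-9 ± sqrt(33)) / 8
Numerically: x ≈ -0.4069 or x ≈ -1.8431

x = (-9 + sqrt(33)) / 8 or x = (-9 - sqrt(33)) / 8


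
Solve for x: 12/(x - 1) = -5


Multiply both sides by (x - 1): 12 = -5(x - 1)
Distribute: 12 = -5x + 5
-5x = 12 - 5 = 7
x = -7/5

x = -7/5


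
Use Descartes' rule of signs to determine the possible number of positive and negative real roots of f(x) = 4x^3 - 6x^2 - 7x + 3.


Descartes' rule of signs:

For positive roots, count sign changes in f(x) = 4x^3 - 6x^2 - 7x + 3:
Signs of coefficients: +, -, -, +
Number of sign changes: 2
Possible positive real roots: 2, 0

For negative roots, examine f(-x) = -4x^3 - 6x^2 + 7x + 3:
Signs of coefficients: -, -, +, +
Number of sign changes: 1
Possible negative real roots: 1

Positive roots: 2 or 0; Negative roots: 1


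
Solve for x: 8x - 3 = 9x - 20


Starting with: 8x - 3 = 9x - 20
Move all x terms to left: (8 - 9)x = -20 + 3
Simplify: -x = -17
Divide both sides by -1: x = 17

x = 17


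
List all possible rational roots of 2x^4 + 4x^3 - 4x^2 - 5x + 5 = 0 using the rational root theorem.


Rational root theorem: possible roots are ±p/q where:
  p divides the constant term (5): p ∈ {1, 5}
  q divides the leading coefficient (2): q ∈ {1, 2}

All possible rational roots: -5, -5/2, -1, -1/2, 1/2, 1, 5/2, 5

-5, -5/2, -1, -1/2, 1/2, 1, 5/2, 5


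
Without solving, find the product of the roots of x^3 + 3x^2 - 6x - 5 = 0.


By Vieta's formulas for x^3 + bx^2 + cx + d = 0:
  r1 + r2 + r3 = -b/a = -3
  r1*r2 + r1*r3 + r2*r3 = c/a = -6
  r1*r2*r3 = -d/a = 5


Product = 5


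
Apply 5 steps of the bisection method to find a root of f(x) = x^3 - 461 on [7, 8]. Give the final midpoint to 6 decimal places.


f(x) = x^3 - 461
f(7) = -118 < 0
f(8) = 51 > 0

Step 1: midpoint = (7.000000 + 8.000000)/2 = 7.500000
  f(7.500000) = -39.125000
  f(mid) < 0, so root is in [7.500000, 8.000000]

Step 2: midpoint = (7.500000 + 8.000000)/2 = 7.750000
  f(7.750000) = 4.484375
  f(mid) > 0, so root is in [7.500000, 7.750000]

Step 3: midpoint = (7.500000 + 7.750000)/2 = 7.625000
  f(7.625000) = -17.677734
  f(mid) < 0, so root is in [7.625000, 7.750000]

Step 4: midpoint = (7.625000 + 7.750000)/2 = 7.687500
  f(7.687500) = -6.686768
  f(mid) < 0, so root is in [7.687500, 7.750000]

Step 5: midpoint = (7.687500 + 7.750000)/2 = 7.718750
  f(7.718750) = -1.123810
  f(mid) < 0, so root is in [7.718750, 7.750000]

midpoint = 7.718750


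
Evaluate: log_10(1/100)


We need the exponent such that 10^? = 1/100
10^(-2) = 1/10^2 = 1/100
Therefore log_10(1/100) = -2

-2


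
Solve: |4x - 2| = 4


An absolute value equation |expr| = 4 gives two cases:
Case 1: 4x - 2 = 4
  4x = 6, so x = 3/2
Case 2: 4x - 2 = -4
  4x = -2, so x = -1/2

x = -1/2, x = 3/2


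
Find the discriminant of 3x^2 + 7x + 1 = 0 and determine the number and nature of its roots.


For ax^2 + bx + c = 0, discriminant D = b^2 - 4ac
Here a = 3, b = 7, c = 1
D = (7)^2 - 4(3)(1) = 49 - 12 = 37

D = 37 > 0 but not a perfect square
The equation has 2 distinct real irrational roots.

Discriminant = 37, 2 distinct real irrational roots


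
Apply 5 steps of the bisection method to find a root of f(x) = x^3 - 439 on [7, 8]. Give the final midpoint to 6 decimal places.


f(x) = x^3 - 439
f(7) = -96 < 0
f(8) = 73 > 0

Step 1: midpoint = (7.000000 + 8.000000)/2 = 7.500000
  f(7.500000) = -17.125000
  f(mid) < 0, so root is in [7.500000, 8.000000]

Step 2: midpoint = (7.500000 + 8.000000)/2 = 7.750000
  f(7.750000) = 26.484375
  f(mid) > 0, so root is in [7.500000, 7.750000]

Step 3: midpoint = (7.500000 + 7.750000)/2 = 7.625000
  f(7.625000) = 4.322266
  f(mid) > 0, so root is in [7.500000, 7.625000]

Step 4: midpoint = (7.500000 + 7.625000)/2 = 7.562500
  f(7.562500) = -6.489990
  f(mid) < 0, so root is in [7.562500, 7.625000]

Step 5: midpoint = (7.562500 + 7.625000)/2 = 7.593750
  f(7.593750) = -1.106110
  f(mid) < 0, so root is in [7.593750, 7.625000]

midpoint = 7.593750


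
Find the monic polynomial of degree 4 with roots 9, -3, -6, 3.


A monic polynomial with roots 9, -3, -6, 3 is:
p(x) = (x - 9)(x + 3)(x + 6)(x - 3)
After multiplying by (x - 9): x - 9
After multiplying by (x + 3): x^2 - 6x - 27
After multiplying by (x + 6): x^3 - 63x - 162
After multiplying by (x - 3): x^4 - 3x^3 - 63x^2 + 27x + 486

x^4 - 3x^3 - 63x^2 + 27x + 486


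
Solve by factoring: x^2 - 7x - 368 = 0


We need two numbers that multiply to -368 and add to -7.
Those numbers are -23 and 16 (since (-23) * 16 = -368 and (-23) + 16 = -7).
So x^2 - 7x - 368 = (x - 23)(x + 16) = 0
Setting each factor to zero: x = 23 or x = -16

x = -16, x = 23


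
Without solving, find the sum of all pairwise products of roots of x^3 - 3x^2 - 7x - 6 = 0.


By Vieta's formulas for x^3 + bx^2 + cx + d = 0:
  r1 + r2 + r3 = -b/a = 3
  r1*r2 + r1*r3 + r2*r3 = c/a = -7
  r1*r2*r3 = -d/a = 6


Sum of pairwise products = -7


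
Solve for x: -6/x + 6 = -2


Subtract 6 from both sides: -6/x = -8
Multiply both sides by x: -6 = -8 * x
Divide by -8: x = 3/4

x = 3/4


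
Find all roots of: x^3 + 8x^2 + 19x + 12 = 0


Let p(x) = x^3 + 8x^2 + 19x + 12. By the rational root theorem (leading coefficient 1), any rational root is an integer divisor of 12: try ±1, ±2, ... in turn.
Test x = 1: value = 40 ≠ 0.
Test x = -1: value = 0 ✓, so (x + 1) is a factor.
Synthetic division by (x + 1): bring down 1; 1(-1) + 8 = 7; 7(-1) + 19 = 12; 12(-1) + 12 = 0 → quotient x^2 + 7x + 12, remainder 0.
Solve the quadratic x^2 + 7x + 12 = 0: discriminant = 7^2 - 4(1)(12) = 49 - 48 = 1.
sqrt(1) = 1, so x = (-7 ± 1)/2: x = -3 or x = -4.
Collecting all roots found:

x = -4, x = -3, x = -1


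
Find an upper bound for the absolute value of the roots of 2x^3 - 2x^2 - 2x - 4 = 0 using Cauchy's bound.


Cauchy's bound: all roots r satisfy |r| <= 1 + max(|a_i/a_n|) for i = 0,...,n-1
where a_n is the leading coefficient.

Coefficients: [2, -2, -2, -4]
Leading coefficient a_n = 2
Ratios |a_i/a_n|: 1, 1, 2
Maximum ratio: 2
Cauchy's bound: |r| <= 1 + 2 = 3

Upper bound = 3


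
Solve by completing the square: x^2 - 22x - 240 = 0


Start: x^2 - 22x - 240 = 0
Move constant: x^2 - 22x = 240
Half of -22 is -11, squared is 121
Add 121 to both sides: x^2 - 22x + 121 = 361
(x - 11)^2 = 361
x - 11 = ±19
x = 11 + 19 = 30 or x = 11 - 19 = -8

x = -8, x = 30


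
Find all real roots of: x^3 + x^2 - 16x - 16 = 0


Let p(x) = x^3 + x^2 - 16x - 16. By the rational root theorem (leading coefficient 1), any rational root is an integer divisor of 16: try ±1, ±2, ... in turn.
Test x = 1: value = -30 ≠ 0.
Test x = -1: value = 0 ✓, so (x + 1) is a factor.
Synthetic division by (x + 1): bring down 1; 1(-1) + 1 = 0; 0(-1) - 16 = -16; (-16)(-1) - 16 = 0 → quotient x^2 - 16, remainder 0.
Solve the quadratic x^2 - 16 = 0: discriminant = 0^2 - 4(1)(-16) = 0 + 64 = 64.
sqrt(64) = 8, so x = (0 ± 8)/2: x = 4 or x = -4.

x = -4, x = -1, x = 4


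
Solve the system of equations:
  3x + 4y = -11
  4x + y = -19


Using Cramer's rule:
Determinant D = (3)(1) - (4)(4) = 3 - 16 = -13
Dx = (-11)(1) - (-19)(4) = -11 + 76 = 65
Dy = (3)(-19) - (4)(-11) = -57 + 44 = -13
x = Dx/D = 65/-13 = -5
y = Dy/D = -13/-13 = 1

x = -5, y = 1


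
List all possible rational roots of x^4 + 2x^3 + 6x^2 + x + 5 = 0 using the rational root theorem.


Rational root theorem: possible roots are ±p/q where:
  p divides the constant term (5): p ∈ {1, 5}
  q divides the leading coefficient (1): q ∈ {1}

All possible rational roots: -5, -1, 1, 5

-5, -1, 1, 5


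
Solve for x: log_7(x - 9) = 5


Convert to exponential form: x - 9 = 7^5 = 16807
x = 16807 + 9 = 16816
Check: log_7(16816 - 9) = log_7(16807) = log_7(16807) = 5 ✓

x = 16816


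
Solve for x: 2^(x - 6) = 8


Express both sides with the same base.
8 = 2^3
Since the bases match, equate exponents: x - 6 = 3
So x = 3 - (-6) = 9

x = 9


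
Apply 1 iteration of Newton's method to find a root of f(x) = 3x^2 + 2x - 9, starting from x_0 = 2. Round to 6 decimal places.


Newton's method: x_(n+1) = x_n - f(x_n)/f'(x_n)
f(x) = 3x^2 + 2x - 9
f'(x) = 6x + 2

Iteration 1:
  f(2.000000) = 7.000000
  f'(2.000000) = 14.000000
  x_1 = 2.000000 - (7.000000)/(14.000000) = 1.500000

x_1 = 1.500000


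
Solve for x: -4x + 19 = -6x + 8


Starting with: -4x + 19 = -6x + 8
Move all x terms to left: (-4 + 6)x = 8 - 19
Simplify: 2x = -11
Divide both sides by 2: x = -11/2

x = -11/2


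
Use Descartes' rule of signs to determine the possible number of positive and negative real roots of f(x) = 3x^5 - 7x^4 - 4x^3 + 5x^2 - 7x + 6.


Descartes' rule of signs:

For positive roots, count sign changes in f(x) = 3x^5 - 7x^4 - 4x^3 + 5x^2 - 7x + 6:
Signs of coefficients: +, -, -, +, -, +
Number of sign changes: 4
Possible positive real roots: 4, 2, 0

For negative roots, examine f(-x) = -3x^5 - 7x^4 + 4x^3 + 5x^2 + 7x + 6:
Signs of coefficients: -, -, +, +, +, +
Number of sign changes: 1
Possible negative real roots: 1

Positive roots: 4 or 2 or 0; Negative roots: 1


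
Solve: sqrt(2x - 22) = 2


Square both sides: 2x - 22 = 2^2 = 4
2x = 4 + 22 = 26
x = 13
Check: sqrt(2*13 - 22) = sqrt(4) = 2 ✓

x = 13


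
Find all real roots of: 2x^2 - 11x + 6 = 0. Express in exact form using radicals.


Using the quadratic formula: x = (-b ± sqrt(b^2 - 4ac)) / (2a)
Here a = 2, b = -11, c = 6
Discriminant = b^2 - 4ac = (-11)^2 - 4(2)(6) = 121 - 48 = 73
Since discriminant = 73 > 0, there are two real roots.
x = (11 ± sqrt(73)) / 4
Numerically: x ≈ 4.8860 or x ≈ 0.6140

x = (11 + sqrt(73)) / 4 or x = (11 - sqrt(73)) / 4


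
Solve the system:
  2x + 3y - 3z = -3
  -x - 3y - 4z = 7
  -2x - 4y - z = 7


Using Cramer's rule. Expand each determinant along the first row.
D  = 2*[(-3)*(-1) - (-4)*(-4)] - 3*[(-1)*(-1) - (-4)*(-2)] + (-3)*[(-1)*(-4) - (-3)*(-2)]
  = 2*(-13) - 3*(-7) + (-3)*(-2) = 1
Dx = (-3)*[(-3)*(-1) - (-4)*(-4)] - 3*[7*(-1) - (-4)*7] + (-3)*[7*(-4) - (-3)*7]
  = (-3)*(-13) - 3*(21) + (-3)*(-7) = -3
Dy = 2*[7*(-1) - (-4)*7] - (-3)*[(-1)*(-1) - (-4)*(-2)] + (-3)*[(-1)*7 - 7*(-2)]
  = 2*(21) - (-3)*(-7) + (-3)*(7) = 0
Dz = 2*[(-3)*7 - 7*(-4)] - 3*[(-1)*7 - 7*(-2)] + (-3)*[(-1)*(-4) - (-3)*(-2)]
  = 2*(7) - 3*(7) + (-3)*(-2) = -1
x = Dx/D = -3/1 = -3, y = Dy/D = 0/1 = 0, z = Dz/D = -1/1 = -1
Check eq1: (2)(-3) + (3)(0) + (-3)(-1) = -3 = -3 ✓
Check eq2: (-1)(-3) + (-3)(0) + (-4)(-1) = 7 = 7 ✓
Check eq3: (-2)(-3) + (-4)(0) + (-1)(-1) = 7 = 7 ✓

x = -3, y = 0, z = -1


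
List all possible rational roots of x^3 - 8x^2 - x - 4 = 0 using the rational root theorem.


Rational root theorem: possible roots are ±p/q where:
  p divides the constant term (-4): p ∈ {1, 2, 4}
  q divides the leading coefficient (1): q ∈ {1}

All possible rational roots: -4, -2, -1, 1, 2, 4

-4, -2, -1, 1, 2, 4


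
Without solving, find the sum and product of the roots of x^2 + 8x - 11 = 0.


By Vieta's formulas for ax^2 + bx + c = 0:
  Sum of roots = -b/a
  Product of roots = c/a

Here a = 1, b = 8, c = -11
Sum = -(8)/1 = -8
Product = -11/1 = -11

Sum = -8, Product = -11


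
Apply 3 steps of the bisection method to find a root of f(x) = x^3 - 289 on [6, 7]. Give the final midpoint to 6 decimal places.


f(x) = x^3 - 289
f(6) = -73 < 0
f(7) = 54 > 0

Step 1: midpoint = (6.000000 + 7.000000)/2 = 6.500000
  f(6.500000) = -14.375000
  f(mid) < 0, so root is in [6.500000, 7.000000]

Step 2: midpoint = (6.500000 + 7.000000)/2 = 6.750000
  f(6.750000) = 18.546875
  f(mid) > 0, so root is in [6.500000, 6.750000]

Step 3: midpoint = (6.500000 + 6.750000)/2 = 6.625000
  f(6.625000) = 1.775391
  f(mid) > 0, so root is in [6.500000, 6.625000]

midpoint = 6.625000


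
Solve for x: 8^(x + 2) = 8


Express both sides with the same base.
8 = 8^1
Since the bases match, equate exponents: x + 2 = 1
So x = 1 - (2) = -1

x = -1


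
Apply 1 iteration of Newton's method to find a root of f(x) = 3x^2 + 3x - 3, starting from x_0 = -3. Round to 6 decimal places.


Newton's method: x_(n+1) = x_n - f(x_n)/f'(x_n)
f(x) = 3x^2 + 3x - 3
f'(x) = 6x + 3

Iteration 1:
  f(-3.000000) = 15.000000
  f'(-3.000000) = -15.000000
  x_1 = -3.000000 - (15.000000)/(-15.000000) = -2.000000

x_1 = -2.000000


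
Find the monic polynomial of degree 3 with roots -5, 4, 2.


A monic polynomial with roots -5, 4, 2 is:
p(x) = (x + 5)(x - 4)(x - 2)
After multiplying by (x + 5): x + 5
After multiplying by (x - 4): x^2 + x - 20
After multiplying by (x - 2): x^3 - x^2 - 22x + 40

x^3 - x^2 - 22x + 40


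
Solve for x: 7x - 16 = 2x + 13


Starting with: 7x - 16 = 2x + 13
Move all x terms to left: (7 - 2)x = 13 + 16
Simplify: 5x = 29
Divide both sides by 5: x = 29/5

x = 29/5


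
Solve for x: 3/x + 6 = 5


Subtract 6 from both sides: 3/x = -1
Multiply both sides by x: 3 = -1 * x
Divide by -1: x = -3

x = -3


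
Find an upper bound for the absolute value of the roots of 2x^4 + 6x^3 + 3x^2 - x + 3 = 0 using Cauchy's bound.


Cauchy's bound: all roots r satisfy |r| <= 1 + max(|a_i/a_n|) for i = 0,...,n-1
where a_n is the leading coefficient.

Coefficients: [2, 6, 3, -1, 3]
Leading coefficient a_n = 2
Ratios |a_i/a_n|: 3, 3/2, 1/2, 3/2
Maximum ratio: 3
Cauchy's bound: |r| <= 1 + 3 = 4

Upper bound = 4


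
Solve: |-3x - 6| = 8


An absolute value equation |expr| = 8 gives two cases:
Case 1: -3x - 6 = 8
  -3x = 14, so x = -14/3
Case 2: -3x - 6 = -8
  -3x = -2, so x = 2/3

x = -14/3, x = 2/3


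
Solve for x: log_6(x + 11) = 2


Convert to exponential form: x + 11 = 6^2 = 36
x = 36 - 11 = 25
Check: log_6(25 + 11) = log_6(36) = log_6(36) = 2 ✓

x = 25


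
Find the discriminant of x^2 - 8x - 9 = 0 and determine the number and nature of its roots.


For ax^2 + bx + c = 0, discriminant D = b^2 - 4ac
Here a = 1, b = -8, c = -9
D = (-8)^2 - 4(1)(-9) = 64 + 36 = 100

D = 100 > 0 and is a perfect square (sqrt = 10)
The equation has 2 distinct real rational roots.

Discriminant = 100, 2 distinct real rational roots


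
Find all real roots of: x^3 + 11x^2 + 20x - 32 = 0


Let p(x) = x^3 + 11x^2 + 20x - 32. By the rational root theorem (leading coefficient 1), any rational root is an integer divisor of 32: try ±1, ±2, ... in turn.
Test x = 1: value = 0 ✓, so (x - 1) is a factor.
Synthetic division by (x - 1): bring down 1; 1(1) + 11 = 12; 12(1) + 20 = 32; 32(1) - 32 = 0 → quotient x^2 + 12x + 32, remainder 0.
Solve the quadratic x^2 + 12x + 32 = 0: discriminant = 12^2 - 4(1)(32) = 144 - 128 = 16.
sqrt(16) = 4, so x = (-12 ± 4)/2: x = -4 or x = -8.

x = -8, x = -4, x = 1


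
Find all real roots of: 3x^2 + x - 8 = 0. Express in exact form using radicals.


Using the quadratic formula: x = (-b ± sqrt(b^2 - 4ac)) / (2a)
Here a = 3, b = 1, c = -8
Discriminant = b^2 - 4ac = 1^2 - 4(3)(-8) = 1 + 96 = 97
Since discriminant = 97 > 0, there are two real roots.
x = (-1 ± sqrt(97)) / 6
Numerically: x ≈ 1.4748 or x ≈ -1.8081

x = (-1 + sqrt(97)) / 6 or x = (-1 - sqrt(97)) / 6


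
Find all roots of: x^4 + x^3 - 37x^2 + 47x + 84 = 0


Let p(x) = x^4 + x^3 - 37x^2 + 47x + 84. By the rational root theorem (leading coefficient 1), any rational root is an integer divisor of 84: try ±1, ±2, ... in turn.
Test x = 1: value = 96 ≠ 0.
Test x = -1: value = 0 ✓, so (x + 1) is a factor.
Synthetic division by (x + 1): bring down 1; 1(-1) + 1 = 0; 0(-1) - 37 = -37; (-37)(-1) + 47 = 84; 84(-1) + 84 = 0 → quotient x^3 - 37x + 84, remainder 0.
Continue with the quotient x^3 - 37x + 84 (candidates must divide 84; re-test x = -1 first in case it repeats).
Test x = -1: value = 120 ≠ 0.
Test x = 2: value = 18 ≠ 0.
Test x = -2: value = 150 ≠ 0.
Test x = 3: value = 0 ✓, so (x - 3) is a factor.
Synthetic division by (x - 3): bring down 1; 1(3) + 0 = 3; 3(3) - 37 = -28; (-28)(3) + 84 = 0 → quotient x^2 + 3x - 28, remainder 0.
Solve the quadratic x^2 + 3x - 28 = 0: discriminant = 3^2 - 4(1)(-28) = 9 + 112 = 121.
sqrt(121) = 11, so x = (-3 ± 11)/2: x = 4 or x = -7.
Collecting all roots found:

x = -7, x = -1, x = 3, x = 4


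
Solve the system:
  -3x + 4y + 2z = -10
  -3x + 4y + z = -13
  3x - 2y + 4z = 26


Using Cramer's rule. Expand each determinant along the first row.
D  = (-3)*[4*4 - 1*(-2)] - 4*[(-3)*4 - 1*3] + 2*[(-3)*(-2) - 4*3]
  = (-3)*(18) - 4*(-15) + 2*(-6) = -6
Dx = (-10)*[4*4 - 1*(-2)] - 4*[(-13)*4 - 1*26] + 2*[(-13)*(-2) - 4*26]
  = (-10)*(18) - 4*(-78) + 2*(-78) = -24
Dy = (-3)*[(-13)*4 - 1*26] - (-10)*[(-3)*4 - 1*3] + 2*[(-3)*26 - (-13)*3]
  = (-3)*(-78) - (-10)*(-15) + 2*(-39) = 6
Dz = (-3)*[4*26 - (-13)*(-2)] - 4*[(-3)*26 - (-13)*3] + (-10)*[(-3)*(-2) - 4*3]
  = (-3)*(78) - 4*(-39) + (-10)*(-6) = -18
x = Dx/D = -24/-6 = 4, y = Dy/D = 6/-6 = -1, z = Dz/D = -18/-6 = 3
Check eq1: (-3)(4) + (4)(-1) + (2)(3) = -10 = -10 ✓
Check eq2: (-3)(4) + (4)(-1) + (1)(3) = -13 = -13 ✓
Check eq3: (3)(4) + (-2)(-1) + (4)(3) = 26 = 26 ✓

x = 4, y = -1, z = 3


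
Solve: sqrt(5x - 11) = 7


Square both sides: 5x - 11 = 7^2 = 49
5x = 49 + 11 = 60
x = 12
Check: sqrt(5*12 - 11) = sqrt(49) = 7 ✓

x = 12


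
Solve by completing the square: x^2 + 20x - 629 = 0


Start: x^2 + 20x - 629 = 0
Move constant: x^2 + 20x = 629
Half of 20 is 10, squared is 100
Add 100 to both sides: x^2 + 20x + 100 = 729
(x + 10)^2 = 729
x + 10 = ±27
x = -10 + 27 = 17 or x = -10 - 27 = -37

x = -37, x = 17


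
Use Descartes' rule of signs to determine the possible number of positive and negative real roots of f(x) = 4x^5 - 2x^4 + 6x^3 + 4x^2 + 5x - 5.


Descartes' rule of signs:

For positive roots, count sign changes in f(x) = 4x^5 - 2x^4 + 6x^3 + 4x^2 + 5x - 5:
Signs of coefficients: +, -, +, +, +, -
Number of sign changes: 3
Possible positive real roots: 3, 1

For negative roots, examine f(-x) = -4x^5 - 2x^4 - 6x^3 + 4x^2 - 5x - 5:
Signs of coefficients: -, -, -, +, -, -
Number of sign changes: 2
Possible negative real roots: 2, 0

Positive roots: 3 or 1; Negative roots: 2 or 0


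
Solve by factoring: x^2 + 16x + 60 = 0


We need two numbers that multiply to 60 and add to 16.
Those numbers are 6 and 10 (since 6 * 10 = 60 and 6 + 10 = 16).
So x^2 + 16x + 60 = (x + 6)(x + 10) = 0
Setting each factor to zero: x = -6 or x = -10

x = -10, x = -6


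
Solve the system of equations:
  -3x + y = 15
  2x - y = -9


Using Cramer's rule:
Determinant D = (-3)(-1) - (2)(1) = 3 - 2 = 1
Dx = (15)(-1) - (-9)(1) = -15 + 9 = -6
Dy = (-3)(-9) - (2)(15) = 27 - 30 = -3
x = Dx/D = -6/1 = -6
y = Dy/D = -3/1 = -3

x = -6, y = -3


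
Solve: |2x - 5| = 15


An absolute value equation |expr| = 15 gives two cases:
Case 1: 2x - 5 = 15
  2x = 20, so x = 10
Case 2: 2x - 5 = -15
  2x = -10, so x = -5

x = -5, x = 10


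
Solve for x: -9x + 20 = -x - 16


Starting with: -9x + 20 = -x - 16
Move all x terms to left: (-9 + 1)x = -16 - 20
Simplify: -8x = -36
Divide both sides by -8: x = 9/2

x = 9/2


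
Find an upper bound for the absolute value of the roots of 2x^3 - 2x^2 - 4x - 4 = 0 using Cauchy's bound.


Cauchy's bound: all roots r satisfy |r| <= 1 + max(|a_i/a_n|) for i = 0,...,n-1
where a_n is the leading coefficient.

Coefficients: [2, -2, -4, -4]
Leading coefficient a_n = 2
Ratios |a_i/a_n|: 1, 2, 2
Maximum ratio: 2
Cauchy's bound: |r| <= 1 + 2 = 3

Upper bound = 3


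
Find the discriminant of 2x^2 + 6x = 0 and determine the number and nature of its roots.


For ax^2 + bx + c = 0, discriminant D = b^2 - 4ac
Here a = 2, b = 6, c = 0
D = (6)^2 - 4(2)(0) = 36 - 0 = 36

D = 36 > 0 and is a perfect square (sqrt = 6)
The equation has 2 distinct real rational roots.

Discriminant = 36, 2 distinct real rational roots


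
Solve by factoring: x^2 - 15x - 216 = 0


We need two numbers that multiply to -216 and add to -15.
Those numbers are -24 and 9 (since (-24) * 9 = -216 and (-24) + 9 = -15).
So x^2 - 15x - 216 = (x - 24)(x + 9) = 0
Setting each factor to zero: x = 24 or x = -9

x = -9, x = 24


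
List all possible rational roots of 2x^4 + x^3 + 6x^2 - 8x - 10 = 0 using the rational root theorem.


Rational root theorem: possible roots are ±p/q where:
  p divides the constant term (-10): p ∈ {1, 2, 5, 10}
  q divides the leading coefficient (2): q ∈ {1, 2}

All possible rational roots: -10, -5, -5/2, -2, -1, -1/2, 1/2, 1, 2, 5/2, 5, 10

-10, -5, -5/2, -2, -1, -1/2, 1/2, 1, 2, 5/2, 5, 10


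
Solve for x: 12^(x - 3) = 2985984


Express both sides with the same base.
2985984 = 12^6
Since the bases match, equate exponents: x - 3 = 6
So x = 6 - (-3) = 9

x = 9


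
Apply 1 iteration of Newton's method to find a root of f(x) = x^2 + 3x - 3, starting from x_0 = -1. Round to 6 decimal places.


Newton's method: x_(n+1) = x_n - f(x_n)/f'(x_n)
f(x) = x^2 + 3x - 3
f'(x) = 2x + 3

Iteration 1:
  f(-1.000000) = -5.000000
  f'(-1.000000) = 1.000000
  x_1 = -1.000000 - (-5.000000)/(1.000000) = 4.000000

x_1 = 4.000000


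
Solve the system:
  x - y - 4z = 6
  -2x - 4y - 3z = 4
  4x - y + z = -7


Using Cramer's rule. Expand each determinant along the first row.
D  = 1*[(-4)*1 - (-3)*(-1)] - (-1)*[(-2)*1 - (-3)*4] + (-4)*[(-2)*(-1) - (-4)*4]
  = 1*(-7) - (-1)*(10) + (-4)*(18) = -69
Dx = 6*[(-4)*1 - (-3)*(-1)] - (-1)*[4*1 - (-3)*(-7)] + (-4)*[4*(-1) - (-4)*(-7)]
  = 6*(-7) - (-1)*(-17) + (-4)*(-32) = 69
Dy = 1*[4*1 - (-3)*(-7)] - 6*[(-2)*1 - (-3)*4] + (-4)*[(-2)*(-7) - 4*4]
  = 1*(-17) - 6*(10) + (-4)*(-2) = -69
Dz = 1*[(-4)*(-7) - 4*(-1)] - (-1)*[(-2)*(-7) - 4*4] + 6*[(-2)*(-1) - (-4)*4]
  = 1*(32) - (-1)*(-2) + 6*(18) = 138
x = Dx/D = 69/-69 = -1, y = Dy/D = -69/-69 = 1, z = Dz/D = 138/-69 = -2
Check eq1: (1)(-1) + (-1)(1) + (-4)(-2) = 6 = 6 ✓
Check eq2: (-2)(-1) + (-4)(1) + (-3)(-2) = 4 = 4 ✓
Check eq3: (4)(-1) + (-1)(1) + (1)(-2) = -7 = -7 ✓

x = -1, y = 1, z = -2


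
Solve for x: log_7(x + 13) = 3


Convert to exponential form: x + 13 = 7^3 = 343
x = 343 - 13 = 330
Check: log_7(330 + 13) = log_7(343) = log_7(343) = 3 ✓

x = 330


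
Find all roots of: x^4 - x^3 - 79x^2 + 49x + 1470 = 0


Let p(x) = x^4 - x^3 - 79x^2 + 49x + 1470. By the rational root theorem (leading coefficient 1), any rational root is an integer divisor of 1470: try ±1, ±2, ... in turn.
Test x = 1: value = 1440 ≠ 0.
Test x = -1: value = 1344 ≠ 0.
Test x = 2: value = 1260 ≠ 0.
Test x = -2: value = 1080 ≠ 0.
Test x = 3: value = 960 ≠ 0.
Test x = -3: value = 720 ≠ 0.
Test x = 5: value = 240 ≠ 0.
Test x = -5: value = 0 ✓, so (x + 5) is a factor.
Synthetic division by (x + 5): bring down 1; 1(-5) - 1 = -6; (-6)(-5) - 79 = -49; (-49)(-5) + 49 = 294; 294(-5) + 1470 = 0 → quotient x^3 - 6x^2 - 49x + 294, remainder 0.
Continue with the quotient x^3 - 6x^2 - 49x + 294 (candidates must divide 294).
Test x = 6: value = 0 ✓, so (x - 6) is a factor.
Synthetic division by (x - 6): bring down 1; 1(6) - 6 = 0; 0(6) - 49 = -49; (-49)(6) + 294 = 0 → quotient x^2 - 49, remainder 0.
Solve the quadratic x^2 - 49 = 0: discriminant = 0^2 - 4(1)(-49) = 0 + 196 = 196.
sqrt(196) = 14, so x = (0 ± 14)/2: x = 7 or x = -7.
Collecting all roots found:

x = -7, x = -5, x = 6, x = 7


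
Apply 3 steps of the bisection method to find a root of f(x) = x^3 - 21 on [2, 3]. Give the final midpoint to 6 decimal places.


f(x) = x^3 - 21
f(2) = -13 < 0
f(3) = 6 > 0

Step 1: midpoint = (2.000000 + 3.000000)/2 = 2.500000
  f(2.500000) = -5.375000
  f(mid) < 0, so root is in [2.500000, 3.000000]

Step 2: midpoint = (2.500000 + 3.000000)/2 = 2.750000
  f(2.750000) = -0.203125
  f(mid) < 0, so root is in [2.750000, 3.000000]

Step 3: midpoint = (2.750000 + 3.000000)/2 = 2.875000
  f(2.875000) = 2.763672
  f(mid) > 0, so root is in [2.750000, 2.875000]

midpoint = 2.875000


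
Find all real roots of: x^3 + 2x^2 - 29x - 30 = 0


Let p(x) = x^3 + 2x^2 - 29x - 30. By the rational root theorem (leading coefficient 1), any rational root is an integer divisor of 30: try ±1, ±2, ... in turn.
Test x = 1: value = -56 ≠ 0.
Test x = -1: value = 0 ✓, so (x + 1) is a factor.
Synthetic division by (x + 1): bring down 1; 1(-1) + 2 = 1; 1(-1) - 29 = -30; (-30)(-1) - 30 = 0 → quotient x^2 + x - 30, remainder 0.
Solve the quadratic x^2 + x - 30 = 0: discriminant = 1^2 - 4(1)(-30) = 1 + 120 = 121.
sqrt(121) = 11, so x = (-1 ± 11)/2: x = 5 or x = -6.

x = -6, x = -1, x = 5


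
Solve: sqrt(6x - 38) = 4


Square both sides: 6x - 38 = 4^2 = 16
6x = 16 + 38 = 54
x = 9
Check: sqrt(6*9 - 38) = sqrt(16) = 4 ✓

x = 9


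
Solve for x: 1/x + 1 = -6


Subtract 1 from both sides: 1/x = -7
Multiply both sides by x: 1 = -7 * x
Divide by -7: x = -1/7

x = -1/7


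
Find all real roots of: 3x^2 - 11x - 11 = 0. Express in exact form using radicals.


Using the quadratic formula: x = (-b ± sqrt(b^2 - 4ac)) / (2a)
Here a = 3, b = -11, c = -11
Discriminant = b^2 - 4ac = (-11)^2 - 4(3)(-11) = 121 + 132 = 253
Since discriminant = 253 > 0, there are two real roots.
x = (11 ± sqrt(253)) / 6
Numerically: x ≈ 4.4843 or x ≈ -0.8177

x = (11 + sqrt(253)) / 6 or x = (11 - sqrt(253)) / 6


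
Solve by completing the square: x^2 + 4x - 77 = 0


Start: x^2 + 4x - 77 = 0
Move constant: x^2 + 4x = 77
Half of 4 is 2, squared is 4
Add 4 to both sides: x^2 + 4x + 4 = 81
(x + 2)^2 = 81
x + 2 = ±9
x = -2 + 9 = 7 or x = -2 - 9 = -11

x = -11, x = 7


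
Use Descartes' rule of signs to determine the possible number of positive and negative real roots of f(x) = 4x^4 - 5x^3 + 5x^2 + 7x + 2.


Descartes' rule of signs:

For positive roots, count sign changes in f(x) = 4x^4 - 5x^3 + 5x^2 + 7x + 2:
Signs of coefficients: +, -, +, +, +
Number of sign changes: 2
Possible positive real roots: 2, 0

For negative roots, examine f(-x) = 4x^4 + 5x^3 + 5x^2 - 7x + 2:
Signs of coefficients: +, +, +, -, +
Number of sign changes: 2
Possible negative real roots: 2, 0

Positive roots: 2 or 0; Negative roots: 2 or 0


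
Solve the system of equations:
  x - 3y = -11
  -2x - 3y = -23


Using Cramer's rule:
Determinant D = (1)(-3) - (-2)(-3) = -3 - 6 = -9
Dx = (-11)(-3) - (-23)(-3) = 33 - 69 = -36
Dy = (1)(-23) - (-2)(-11) = -23 - 22 = -45
x = Dx/D = -36/-9 = 4
y = Dy/D = -45/-9 = 5

x = 4, y = 5


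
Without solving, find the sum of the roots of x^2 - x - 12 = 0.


By Vieta's formulas for ax^2 + bx + c = 0:
  Sum of roots = -b/a
  Product of roots = c/a

Here a = 1, b = -1, c = -12
Sum = -(-1)/1 = 1
Product = -12/1 = -12

Sum = 1


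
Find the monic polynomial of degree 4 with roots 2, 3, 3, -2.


A monic polynomial with roots 2, 3, 3, -2 is:
p(x) = (x - 2)(x - 3)(x - 3)(x + 2)
After multiplying by (x - 2): x - 2
After multiplying by (x - 3): x^2 - 5x + 6
After multiplying by (x - 3): x^3 - 8x^2 + 21x - 18
After multiplying by (x + 2): x^4 - 6x^3 + 5x^2 + 24x - 36

x^4 - 6x^3 + 5x^2 + 24x - 36


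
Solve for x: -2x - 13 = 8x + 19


Starting with: -2x - 13 = 8x + 19
Move all x terms to left: (-2 - 8)x = 19 + 13
Simplify: -10x = 32
Divide both sides by -10: x = -16/5

x = -16/5


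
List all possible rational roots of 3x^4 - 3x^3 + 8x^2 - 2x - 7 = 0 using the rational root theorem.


Rational root theorem: possible roots are ±p/q where:
  p divides the constant term (-7): p ∈ {1, 7}
  q divides the leading coefficient (3): q ∈ {1, 3}

All possible rational roots: -7, -7/3, -1, -1/3, 1/3, 1, 7/3, 7

-7, -7/3, -1, -1/3, 1/3, 1, 7/3, 7


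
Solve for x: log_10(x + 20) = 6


Convert to exponential form: x + 20 = 10^6 = 1000000
x = 1000000 - 20 = 999980
Check: log_10(999980 + 20) = log_10(1000000) = log_10(1000000) = 6 ✓

x = 999980


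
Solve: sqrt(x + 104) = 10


Square both sides: x + 104 = 10^2 = 100
x = 100 - 104 = -4
x = -4
Check: sqrt(1*(-4) + 104) = sqrt(100) = 10 ✓

x = -4


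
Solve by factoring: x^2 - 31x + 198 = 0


We need two numbers that multiply to 198 and add to -31.
Those numbers are -22 and -9 (since (-22) * (-9) = 198 and (-22) + (-9) = -31).
So x^2 - 31x + 198 = (x - 22)(x - 9) = 0
Setting each factor to zero: x = 22 or x = 9

x = 9, x = 22


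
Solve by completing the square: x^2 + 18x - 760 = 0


Start: x^2 + 18x - 760 = 0
Move constant: x^2 + 18x = 760
Half of 18 is 9, squared is 81
Add 81 to both sides: x^2 + 18x + 81 = 841
(x + 9)^2 = 841
x + 9 = ±29
x = -9 + 29 = 20 or x = -9 - 29 = -38

x = -38, x = 20


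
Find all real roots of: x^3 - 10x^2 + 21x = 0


The constant term is 0, so x = 0 is a root. Factor out x:
  x(x^2 - 10x + 21) = 0
Solve the quadratic x^2 - 10x + 21 = 0: discriminant = (-10)^2 - 4(1)(21) = 100 - 84 = 16.
sqrt(16) = 4, so x = (10 ± 4)/2: x = 7 or x = 3.

x = 0, x = 3, x = 7


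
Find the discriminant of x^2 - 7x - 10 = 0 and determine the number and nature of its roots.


For ax^2 + bx + c = 0, discriminant D = b^2 - 4ac
Here a = 1, b = -7, c = -10
D = (-7)^2 - 4(1)(-10) = 49 + 40 = 89

D = 89 > 0 but not a perfect square
The equation has 2 distinct real irrational roots.

Discriminant = 89, 2 distinct real irrational roots


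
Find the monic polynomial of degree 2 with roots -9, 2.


A monic polynomial with roots -9, 2 is:
p(x) = (x + 9)(x - 2)
After multiplying by (x + 9): x + 9
After multiplying by (x - 2): x^2 + 7x - 18

x^2 + 7x - 18


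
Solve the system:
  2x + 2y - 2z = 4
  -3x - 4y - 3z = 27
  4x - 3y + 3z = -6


Using Cramer's rule. Expand each determinant along the first row.
D  = 2*[(-4)*3 - (-3)*(-3)] - 2*[(-3)*3 - (-3)*4] + (-2)*[(-3)*(-3) - (-4)*4]
  = 2*(-21) - 2*(3) + (-2)*(25) = -98
Dx = 4*[(-4)*3 - (-3)*(-3)] - 2*[27*3 - (-3)*(-6)] + (-2)*[27*(-3) - (-4)*(-6)]
  = 4*(-21) - 2*(63) + (-2)*(-105) = 0
Dy = 2*[27*3 - (-3)*(-6)] - 4*[(-3)*3 - (-3)*4] + (-2)*[(-3)*(-6) - 27*4]
  = 2*(63) - 4*(3) + (-2)*(-90) = 294
Dz = 2*[(-4)*(-6) - 27*(-3)] - 2*[(-3)*(-6) - 27*4] + 4*[(-3)*(-3) - (-4)*4]
  = 2*(105) - 2*(-90) + 4*(25) = 490
x = Dx/D = 0/-98 = 0, y = Dy/D = 294/-98 = -3, z = Dz/D = 490/-98 = -5
Check eq1: (2)(0) + (2)(-3) + (-2)(-5) = 4 = 4 ✓
Check eq2: (-3)(0) + (-4)(-3) + (-3)(-5) = 27 = 27 ✓
Check eq3: (4)(0) + (-3)(-3) + (3)(-5) = -6 = -6 ✓

x = 0, y = -3, z = -5


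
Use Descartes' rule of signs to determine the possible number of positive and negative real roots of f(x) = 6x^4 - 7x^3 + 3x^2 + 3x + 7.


Descartes' rule of signs:

For positive roots, count sign changes in f(x) = 6x^4 - 7x^3 + 3x^2 + 3x + 7:
Signs of coefficients: +, -, +, +, +
Number of sign changes: 2
Possible positive real roots: 2, 0

For negative roots, examine f(-x) = 6x^4 + 7x^3 + 3x^2 - 3x + 7:
Signs of coefficients: +, +, +, -, +
Number of sign changes: 2
Possible negative real roots: 2, 0

Positive roots: 2 or 0; Negative roots: 2 or 0


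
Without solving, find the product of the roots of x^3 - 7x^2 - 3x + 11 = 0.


By Vieta's formulas for x^3 + bx^2 + cx + d = 0:
  r1 + r2 + r3 = -b/a = 7
  r1*r2 + r1*r3 + r2*r3 = c/a = -3
  r1*r2*r3 = -d/a = -11


Product = -11


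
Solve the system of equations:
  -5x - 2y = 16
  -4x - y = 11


Using Cramer's rule:
Determinant D = (-5)(-1) - (-4)(-2) = 5 - 8 = -3
Dx = (16)(-1) - (11)(-2) = -16 + 22 = 6
Dy = (-5)(11) - (-4)(16) = -55 + 64 = 9
x = Dx/D = 6/-3 = -2
y = Dy/D = 9/-3 = -3

x = -2, y = -3


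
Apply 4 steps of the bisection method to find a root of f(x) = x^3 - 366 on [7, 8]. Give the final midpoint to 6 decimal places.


f(x) = x^3 - 366
f(7) = -23 < 0
f(8) = 146 > 0

Step 1: midpoint = (7.000000 + 8.000000)/2 = 7.500000
  f(7.500000) = 55.875000
  f(mid) > 0, so root is in [7.000000, 7.500000]

Step 2: midpoint = (7.000000 + 7.500000)/2 = 7.250000
  f(7.250000) = 15.078125
  f(mid) > 0, so root is in [7.000000, 7.250000]

Step 3: midpoint = (7.000000 + 7.250000)/2 = 7.125000
  f(7.125000) = -4.294922
  f(mid) < 0, so root is in [7.125000, 7.250000]

Step 4: midpoint = (7.125000 + 7.250000)/2 = 7.187500
  f(7.187500) = 5.307373
  f(mid) > 0, so root is in [7.125000, 7.187500]

midpoint = 7.187500


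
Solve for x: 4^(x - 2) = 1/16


Express both sides with the same base.
1/16 = 4^(-2)
Since the bases match, equate exponents: x - 2 = -2
So x = -2 - (-2) = 0

x = 0


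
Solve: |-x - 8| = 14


An absolute value equation |expr| = 14 gives two cases:
Case 1: -x - 8 = 14
  -x = 22, so x = -22
Case 2: -x - 8 = -14
  -x = -6, so x = 6

x = -22, x = 6


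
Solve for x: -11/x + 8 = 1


Subtract 8 from both sides: -11/x = -7
Multiply both sides by x: -11 = -7 * x
Divide by -7: x = 11/7

x = 11/7


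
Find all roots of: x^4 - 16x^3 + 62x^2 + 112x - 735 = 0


Let p(x) = x^4 - 16x^3 + 62x^2 + 112x - 735. By the rational root theorem (leading coefficient 1), any rational root is an integer divisor of 735: try ±1, ±2, ... in turn.
Test x = 1: value = -576 ≠ 0.
Test x = -1: value = -768 ≠ 0.
Test x = 3: value = -192 ≠ 0.
Test x = -3: value = 0 ✓, so (x + 3) is a factor.
Synthetic division by (x + 3): bring down 1; 1(-3) - 16 = -19; (-19)(-3) + 62 = 119; 119(-3) + 112 = -245; (-245)(-3) - 735 = 0 → quotient x^3 - 19x^2 + 119x - 245, remainder 0.
Continue with the quotient x^3 - 19x^2 + 119x - 245 (candidates must divide 245).
Test x = 5: value = 0 ✓, so (x - 5) is a factor.
Synthetic division by (x - 5): bring down 1; 1(5) - 19 = -14; (-14)(5) + 119 = 49; 49(5) - 245 = 0 → quotient x^2 - 14x + 49, remainder 0.
Solve the quadratic x^2 - 14x + 49 = 0: discriminant = (-14)^2 - 4(1)(49) = 196 - 196 = 0.
Discriminant = 0, so a double root: x = 14/2 = 7.
Collecting all roots found:

x = -3, x = 5, x = 7 (multiplicity 2)


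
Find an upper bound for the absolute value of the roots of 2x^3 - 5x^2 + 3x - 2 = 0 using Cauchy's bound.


Cauchy's bound: all roots r satisfy |r| <= 1 + max(|a_i/a_n|) for i = 0,...,n-1
where a_n is the leading coefficient.

Coefficients: [2, -5, 3, -2]
Leading coefficient a_n = 2
Ratios |a_i/a_n|: 5/2, 3/2, 1
Maximum ratio: 5/2
Cauchy's bound: |r| <= 1 + 5/2 = 7/2

Upper bound = 7/2


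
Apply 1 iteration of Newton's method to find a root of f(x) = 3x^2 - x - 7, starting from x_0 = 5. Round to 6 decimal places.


Newton's method: x_(n+1) = x_n - f(x_n)/f'(x_n)
f(x) = 3x^2 - x - 7
f'(x) = 6x - 1

Iteration 1:
  f(5.000000) = 63.000000
  f'(5.000000) = 29.000000
  x_1 = 5.000000 - (63.000000)/(29.000000) = 2.827586

x_1 = 2.827586


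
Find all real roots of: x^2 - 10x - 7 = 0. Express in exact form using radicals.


Using the quadratic formula: x = (-b ± sqrt(b^2 - 4ac)) / (2a)
Here a = 1, b = -10, c = -7
Discriminant = b^2 - 4ac = (-10)^2 - 4(1)(-7) = 100 + 28 = 128
Since discriminant = 128 > 0, there are two real roots.
x = (10 ± 8*sqrt(2)) / 2
Simplifying: x = 5 ± 4*sqrt(2)
Numerically: x ≈ 10.6569 or x ≈ -0.6569

x = 5 + 4*sqrt(2) or x = 5 - 4*sqrt(2)


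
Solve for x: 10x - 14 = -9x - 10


Starting with: 10x - 14 = -9x - 10
Move all x terms to left: (10 + 9)x = -10 + 14
Simplify: 19x = 4
Divide both sides by 19: x = 4/19

x = 4/19


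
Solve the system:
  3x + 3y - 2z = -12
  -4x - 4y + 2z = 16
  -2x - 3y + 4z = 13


Using Cramer's rule. Expand each determinant along the first row.
D  = 3*[(-4)*4 - 2*(-3)] - 3*[(-4)*4 - 2*(-2)] + (-2)*[(-4)*(-3) - (-4)*(-2)]
  = 3*(-10) - 3*(-12) + (-2)*(4) = -2
Dx = (-12)*[(-4)*4 - 2*(-3)] - 3*[16*4 - 2*13] + (-2)*[16*(-3) - (-4)*13]
  = (-12)*(-10) - 3*(38) + (-2)*(4) = -2
Dy = 3*[16*4 - 2*13] - (-12)*[(-4)*4 - 2*(-2)] + (-2)*[(-4)*13 - 16*(-2)]
  = 3*(38) - (-12)*(-12) + (-2)*(-20) = 10
Dz = 3*[(-4)*13 - 16*(-3)] - 3*[(-4)*13 - 16*(-2)] + (-12)*[(-4)*(-3) - (-4)*(-2)]
  = 3*(-4) - 3*(-20) + (-12)*(4) = 0
x = Dx/D = -2/-2 = 1, y = Dy/D = 10/-2 = -5, z = Dz/D = 0/-2 = 0
Check eq1: (3)(1) + (3)(-5) + (-2)(0) = -12 = -12 ✓
Check eq2: (-4)(1) + (-4)(-5) + (2)(0) = 16 = 16 ✓
Check eq3: (-2)(1) + (-3)(-5) + (4)(0) = 13 = 13 ✓

x = 1, y = -5, z = 0


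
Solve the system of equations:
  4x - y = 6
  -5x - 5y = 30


Using Cramer's rule:
Determinant D = (4)(-5) - (-5)(-1) = -20 - 5 = -25
Dx = (6)(-5) - (30)(-1) = -30 + 30 = 0
Dy = (4)(30) - (-5)(6) = 120 + 30 = 150
x = Dx/D = 0/-25 = 0
y = Dy/D = 150/-25 = -6

x = 0, y = -6


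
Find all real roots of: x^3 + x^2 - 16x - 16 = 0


Let p(x) = x^3 + x^2 - 16x - 16. By the rational root theorem (leading coefficient 1), any rational root is an integer divisor of 16: try ±1, ±2, ... in turn.
Test x = 1: value = -30 ≠ 0.
Test x = -1: value = 0 ✓, so (x + 1) is a factor.
Synthetic division by (x + 1): bring down 1; 1(-1) + 1 = 0; 0(-1) - 16 = -16; (-16)(-1) - 16 = 0 → quotient x^2 - 16, remainder 0.
Solve the quadratic x^2 - 16 = 0: discriminant = 0^2 - 4(1)(-16) = 0 + 64 = 64.
sqrt(64) = 8, so x = (0 ± 8)/2: x = 4 or x = -4.

x = -4, x = -1, x = 4


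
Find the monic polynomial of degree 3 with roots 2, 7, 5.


A monic polynomial with roots 2, 7, 5 is:
p(x) = (x - 2)(x - 7)(x - 5)
After multiplying by (x - 2): x - 2
After multiplying by (x - 7): x^2 - 9x + 14
After multiplying by (x - 5): x^3 - 14x^2 + 59x - 70

x^3 - 14x^2 + 59x - 70


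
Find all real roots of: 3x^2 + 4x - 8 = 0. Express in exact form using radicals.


Using the quadratic formula: x = (-b ± sqrt(b^2 - 4ac)) / (2a)
Here a = 3, b = 4, c = -8
Discriminant = b^2 - 4ac = 4^2 - 4(3)(-8) = 16 + 96 = 112
Since discriminant = 112 > 0, there are two real roots.
x = (-4 ± 4*sqrt(7)) / 6
Simplifying: x = (-2 ± 2*sqrt(7)) / 3
Numerically: x ≈ 1.0972 or x ≈ -2.4305

x = (-2 + 2*sqrt(7)) / 3 or x = (-2 - 2*sqrt(7)) / 3


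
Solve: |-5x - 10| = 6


An absolute value equation |expr| = 6 gives two cases:
Case 1: -5x - 10 = 6
  -5x = 16, so x = -16/5
Case 2: -5x - 10 = -6
  -5x = 4, so x = -4/5

x = -16/5, x = -4/5
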